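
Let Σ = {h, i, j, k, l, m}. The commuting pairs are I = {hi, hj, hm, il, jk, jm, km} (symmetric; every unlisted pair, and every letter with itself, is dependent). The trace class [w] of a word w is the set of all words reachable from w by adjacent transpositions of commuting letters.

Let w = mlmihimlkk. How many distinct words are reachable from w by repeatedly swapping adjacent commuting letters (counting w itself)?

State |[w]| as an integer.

5

piece 0:m — minimal
piece 1:l rests on {0:m}
piece 2:m rests on {1:l}
piece 3:i rests on {2:m}
piece 4:h rests on {1:l}
piece 5:i rests on {3:i}
piece 6:m rests on {5:i}
piece 7:l rests on {4:h, 6:m}
piece 8:k rests on {7:l}
piece 9:k rests on {8:k}
minimal pieces: {0:m}
ways to finish when only these pieces remain (= sum over removing one remaining piece with nothing left below it):
  1 left: {9}→1
  2 left: {8,9}→1
  3 left: {7,8,9}→1
  4 left: {4,7,8,9}→1  {6,7,8,9}→1
  5 left: {4,6,7,8,9}→2  {5,6,7,8,9}→1
  6 left: {3,5,6,7,8,9}→1  {4,5,6,7,8,9}→3
  7 left: {2,3,5,6,7,8,9}→1  {3,4,5,6,7,8,9}→4
  8 left: {2,3,4,5,6,7,8,9}→5
  placing 0:m first → 5 extensions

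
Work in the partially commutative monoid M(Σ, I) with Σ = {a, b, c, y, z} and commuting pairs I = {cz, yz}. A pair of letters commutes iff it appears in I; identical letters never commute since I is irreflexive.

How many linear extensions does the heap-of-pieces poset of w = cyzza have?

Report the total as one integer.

6

0(c) covers ∅
1(y) covers 0:c
2(z) covers ∅
3(z) covers 2:z
4(a) covers 1:y, 3:z
floor of heap: 0:c, 2:z
completions by unplaced set U, small U first (add the entries for U minus each lowest piece of U):
  |U|=1: {4}:1
  |U|=2: {1,4}:1  {3,4}:1
  |U|=3: {0,1,4}:1  {1,3,4}:2  {2,3,4}:1
  start at 0(c): 3
  start at 2(z): 3
sum over floor = 6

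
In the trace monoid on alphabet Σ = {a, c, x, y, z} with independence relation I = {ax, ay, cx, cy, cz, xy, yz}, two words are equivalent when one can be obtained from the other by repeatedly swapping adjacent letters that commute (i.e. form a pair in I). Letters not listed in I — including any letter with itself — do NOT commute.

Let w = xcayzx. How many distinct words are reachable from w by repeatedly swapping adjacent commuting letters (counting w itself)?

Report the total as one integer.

drop 0:x onto floor
drop 1:c onto floor
drop 2:a onto {1:c}
drop 3:y onto floor
drop 4:z onto {0:x, 2:a}
drop 5:x onto {4:z}
ground layer = {0:x, 1:c, 3:y}
drop-orders for the pieces not yet dropped (sum over which currently-grounded one goes next):
  1 to go: {3} 1  {5} 1
  2 to go: {3,5} 2  {4,5} 1
  3 to go: {0,4,5} 1  {2,4,5} 1  {3,4,5} 3
  4 to go: {0,2,4,5} 2  {0,3,4,5} 4  {1,2,4,5} 1  {2,3,4,5} 4
  if 0:x drops first: 5 orders
  if 1:c drops first: 10 orders
  if 3:y drops first: 3 orders
heap linearizations: 18

18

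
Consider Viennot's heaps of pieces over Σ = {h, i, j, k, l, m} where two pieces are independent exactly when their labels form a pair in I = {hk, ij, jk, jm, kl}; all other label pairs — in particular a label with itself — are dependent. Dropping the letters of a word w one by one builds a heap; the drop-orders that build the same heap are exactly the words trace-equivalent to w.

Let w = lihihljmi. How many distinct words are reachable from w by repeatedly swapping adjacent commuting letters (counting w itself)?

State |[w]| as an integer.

3

0(l) covers ∅
1(i) covers 0:l
2(h) covers 1:i
3(i) covers 2:h
4(h) covers 3:i
5(l) covers 4:h
6(j) covers 5:l
7(m) covers 5:l
8(i) covers 7:m
floor of heap: 0:l
completions by unplaced set U, small U first (add the entries for U minus each lowest piece of U):
  |U|=1: {6}:1  {8}:1
  |U|=2: {6,8}:2  {7,8}:1
  |U|=3: {6,7,8}:3
  |U|=4: {5,6,7,8}:3
  |U|=5: {4,5,6,7,8}:3
  |U|=6: {3,4,5,6,7,8}:3
  |U|=7: {2,3,4,5,6,7,8}:3
  start at 0(l): 3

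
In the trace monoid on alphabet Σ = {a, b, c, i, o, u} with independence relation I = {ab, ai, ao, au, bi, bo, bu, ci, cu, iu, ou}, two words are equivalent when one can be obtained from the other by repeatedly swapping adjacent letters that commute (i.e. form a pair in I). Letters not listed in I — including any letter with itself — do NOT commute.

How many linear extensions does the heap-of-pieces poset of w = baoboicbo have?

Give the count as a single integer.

210

#0=b has no predecessor
#1=a has no predecessor
#2=o has no predecessor
#3=b depends on [0:b]
#4=o depends on [2:o]
#5=i depends on [4:o]
#6=c depends on [1:a, 3:b, 4:o]
#7=b depends on [6:c]
#8=o depends on [5:i, 6:c]
sources: [0:b, 1:a, 2:o]
N(rest) = Σ N(rest − s) over sources s of rest; N(one piece) = 1:
  size 1 → [7]=1  [8]=1
  size 2 → [5,8]=1  [7,8]=2
  size 3 → [5,7,8]=3  [6,7,8]=2
  size 4 → [1,6,7,8]=2  [3,6,7,8]=2  [5,6,7,8]=5
  size 5 → [0,3,6,7,8]=2  [1,3,6,7,8]=4  [1,5,6,7,8]=7  [3,5,6,7,8]=7  [4,5,6,7,8]=5
  size 6 → [0,1,3,6,7,8]=6  [0,3,5,6,7,8]=9  [1,3,5,6,7,8]=18  [1,4,5,6,7,8]=12  [2,4,5,6,7,8]=5  [3,4,5,6,7,8]=12
  size 7 → [0,1,3,5,6,7,8]=33  [0,3,4,5,6,7,8]=21  [1,2,4,5,6,7,8]=17  [1,3,4,5,6,7,8]=42  [2,3,4,5,6,7,8]=17
  first=0(b) contributes 76
  first=1(a) contributes 38
  first=2(o) contributes 96
|[w]| = 210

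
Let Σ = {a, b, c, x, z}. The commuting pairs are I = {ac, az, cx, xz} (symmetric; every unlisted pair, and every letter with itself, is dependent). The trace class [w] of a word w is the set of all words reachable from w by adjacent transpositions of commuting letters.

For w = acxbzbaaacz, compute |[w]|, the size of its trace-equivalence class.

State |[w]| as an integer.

drop 0:a onto floor
drop 1:c onto floor
drop 2:x onto {0:a}
drop 3:b onto {1:c, 2:x}
drop 4:z onto {3:b}
drop 5:b onto {4:z}
drop 6:a onto {5:b}
drop 7:a onto {6:a}
drop 8:a onto {7:a}
drop 9:c onto {5:b}
drop 10:z onto {9:c}
ground layer = {0:a, 1:c}
drop-orders for the pieces not yet dropped (sum over which currently-grounded one goes next):
  1 to go: {8} 1  {10} 1
  2 to go: {7,8} 1  {8,10} 2  {9,10} 1
  3 to go: {6,7,8} 1  {7,8,10} 3  {8,9,10} 3
  4 to go: {6,7,8,10} 4  {7,8,9,10} 6
  5 to go: {6,7,8,9,10} 10
  6 to go: {5,6,7,8,9,10} 10
  7 to go: {4,5,6,7,8,9,10} 10
  8 to go: {3,4,5,6,7,8,9,10} 10
  9 to go: {1,3,4,5,6,7,8,9,10} 10  {2,3,4,5,6,7,8,9,10} 10
  if 0:a drops first: 20 orders
  if 1:c drops first: 10 orders
heap linearizations: 30

30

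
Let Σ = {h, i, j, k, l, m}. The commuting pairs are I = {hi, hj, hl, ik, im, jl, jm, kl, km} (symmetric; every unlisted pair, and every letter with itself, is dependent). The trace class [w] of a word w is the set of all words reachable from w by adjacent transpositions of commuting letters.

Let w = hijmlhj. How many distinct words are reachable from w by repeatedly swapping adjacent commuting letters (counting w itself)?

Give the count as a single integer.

0(h) covers ∅
1(i) covers ∅
2(j) covers 1:i
3(m) covers 0:h
4(l) covers 1:i, 3:m
5(h) covers 3:m
6(j) covers 2:j
floor of heap: 0:h, 1:i
completions by unplaced set U, small U first (add the entries for U minus each lowest piece of U):
  |U|=1: {4}:1  {5}:1  {6}:1
  |U|=2: {2,6}:1  {4,5}:2  {4,6}:2  {5,6}:2
  |U|=3: {2,4,6}:3  {2,5,6}:3  {3,4,5}:2  {4,5,6}:6
  |U|=4: {0,3,4,5}:2  {1,2,4,6}:3  {2,4,5,6}:12  {3,4,5,6}:8
  |U|=5: {0,3,4,5,6}:10  {1,2,4,5,6}:15  {2,3,4,5,6}:20
  start at 0(h): 35
  start at 1(i): 30
sum over floor = 65

65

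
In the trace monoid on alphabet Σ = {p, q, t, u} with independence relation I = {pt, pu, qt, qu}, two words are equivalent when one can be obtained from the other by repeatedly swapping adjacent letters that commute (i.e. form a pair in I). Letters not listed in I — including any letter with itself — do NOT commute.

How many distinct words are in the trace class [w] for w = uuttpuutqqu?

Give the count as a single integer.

piece 0:u — minimal
piece 1:u rests on {0:u}
piece 2:t rests on {1:u}
piece 3:t rests on {2:t}
piece 4:p — minimal
piece 5:u rests on {3:t}
piece 6:u rests on {5:u}
piece 7:t rests on {6:u}
piece 8:q rests on {4:p}
piece 9:q rests on {8:q}
piece 10:u rests on {7:t}
minimal pieces: {0:u, 4:p}
ways to finish when only these pieces remain (= sum over removing one remaining piece with nothing left below it):
  1 left: {9}→1  {10}→1
  2 left: {7,10}→1  {8,9}→1  {9,10}→2
  3 left: {4,8,9}→1  {6,7,10}→1  {7,9,10}→3  {8,9,10}→3
  4 left: {4,8,9,10}→4  {5,6,7,10}→1  {6,7,9,10}→4  {7,8,9,10}→6
  5 left: {3,5,6,7,10}→1  {4,7,8,9,10}→10  {5,6,7,9,10}→5  {6,7,8,9,10}→10
  6 left: {2,3,5,6,7,10}→1  {3,5,6,7,9,10}→6  {4,6,7,8,9,10}→20  {5,6,7,8,9,10}→15
  7 left: {1,2,3,5,6,7,10}→1  {2,3,5,6,7,9,10}→7  {3,5,6,7,8,9,10}→21  {4,5,6,7,8,9,10}→35
  8 left: {0,1,2,3,5,6,7,10}→1  {1,2,3,5,6,7,9,10}→8  {2,3,5,6,7,8,9,10}→28  {3,4,5,6,7,8,9,10}→56
  9 left: {0,1,2,3,5,6,7,9,10}→9  {1,2,3,5,6,7,8,9,10}→36  {2,3,4,5,6,7,8,9,10}→84
  placing 0:u first → 120 extensions
  placing 4:p first → 45 extensions
total linear extensions = 165

165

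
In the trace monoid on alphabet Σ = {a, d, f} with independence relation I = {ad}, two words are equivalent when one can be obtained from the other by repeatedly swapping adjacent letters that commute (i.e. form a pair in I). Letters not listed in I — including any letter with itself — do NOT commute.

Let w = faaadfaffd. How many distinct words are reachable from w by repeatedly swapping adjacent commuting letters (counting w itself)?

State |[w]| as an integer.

0(f) covers ∅
1(a) covers 0:f
2(a) covers 1:a
3(a) covers 2:a
4(d) covers 0:f
5(f) covers 3:a, 4:d
6(a) covers 5:f
7(f) covers 6:a
8(f) covers 7:f
9(d) covers 8:f
floor of heap: 0:f
completions by unplaced set U, small U first (add the entries for U minus each lowest piece of U):
  |U|=1: {9}:1
  |U|=2: {8,9}:1
  |U|=3: {7,8,9}:1
  |U|=4: {6,7,8,9}:1
  |U|=5: {5,6,7,8,9}:1
  |U|=6: {3,5,6,7,8,9}:1  {4,5,6,7,8,9}:1
  |U|=7: {2,3,5,6,7,8,9}:1  {3,4,5,6,7,8,9}:2
  |U|=8: {1,2,3,5,6,7,8,9}:1  {2,3,4,5,6,7,8,9}:3
  start at 0(f): 4

4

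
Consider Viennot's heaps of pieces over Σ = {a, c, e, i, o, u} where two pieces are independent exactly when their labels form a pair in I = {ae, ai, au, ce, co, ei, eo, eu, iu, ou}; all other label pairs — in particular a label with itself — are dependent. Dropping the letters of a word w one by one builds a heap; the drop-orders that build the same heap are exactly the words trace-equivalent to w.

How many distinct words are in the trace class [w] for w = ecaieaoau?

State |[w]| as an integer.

#0=e has no predecessor
#1=c has no predecessor
#2=a depends on [1:c]
#3=i depends on [1:c]
#4=e depends on [0:e]
#5=a depends on [2:a]
#6=o depends on [3:i, 5:a]
#7=a depends on [6:o]
#8=u depends on [1:c]
sources: [0:e, 1:c]
N(rest) = Σ N(rest − s) over sources s of rest; N(one piece) = 1:
  size 1 → [4]=1  [7]=1  [8]=1
  size 2 → [0,4]=1  [4,7]=2  [4,8]=2  [6,7]=1  [7,8]=2
  size 3 → [0,4,7]=3  [0,4,8]=3  [3,6,7]=1  [4,6,7]=3  [4,7,8]=6  [5,6,7]=1  [6,7,8]=3
  size 4 → [0,4,6,7]=6  [0,4,7,8]=12  [2,5,6,7]=1  [3,4,6,7]=4  [3,5,6,7]=2  [3,6,7,8]=4  [4,5,6,7]=4  [4,6,7,8]=12  [5,6,7,8]=4
  size 5 → [0,3,4,6,7]=10  [0,4,5,6,7]=10  [0,4,6,7,8]=30  [2,3,5,6,7]=3  [2,4,5,6,7]=5  [2,5,6,7,8]=5  [3,4,5,6,7]=10  [3,4,6,7,8]=20  [3,5,6,7,8]=10  [4,5,6,7,8]=20
  size 6 → [0,2,4,5,6,7]=15  [0,3,4,5,6,7]=30  [0,3,4,6,7,8]=60  [0,4,5,6,7,8]=60  [2,3,4,5,6,7]=18  [2,3,5,6,7,8]=18  [2,4,5,6,7,8]=30  [3,4,5,6,7,8]=60
  size 7 → [0,2,3,4,5,6,7]=63  [0,2,4,5,6,7,8]=105  [0,3,4,5,6,7,8]=210  [1,2,3,5,6,7,8]=18  [2,3,4,5,6,7,8]=126
  first=0(e) contributes 144
  first=1(c) contributes 504
|[w]| = 648

648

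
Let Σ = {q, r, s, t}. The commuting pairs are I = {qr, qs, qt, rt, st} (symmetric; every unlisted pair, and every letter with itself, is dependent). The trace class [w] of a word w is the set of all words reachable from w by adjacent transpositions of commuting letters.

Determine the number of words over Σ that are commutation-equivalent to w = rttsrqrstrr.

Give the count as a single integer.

0(r) covers ∅
1(t) covers ∅
2(t) covers 1:t
3(s) covers 0:r
4(r) covers 3:s
5(q) covers ∅
6(r) covers 4:r
7(s) covers 6:r
8(t) covers 2:t
9(r) covers 7:s
10(r) covers 9:r
floor of heap: 0:r, 1:t, 5:q
completions by unplaced set U, small U first (add the entries for U minus each lowest piece of U):
  |U|=1: {5}:1  {8}:1  {10}:1
  |U|=2: {2,8}:1  {5,8}:2  {5,10}:2  {8,10}:2  {9,10}:1
  |U|=3: {1,2,8}:1  {2,5,8}:3  {2,8,10}:3  {5,8,10}:6  {5,9,10}:3  {7,9,10}:1  {8,9,10}:3
  |U|=4: {1,2,5,8}:4  {1,2,8,10}:4  {2,5,8,10}:12  {2,8,9,10}:6  {5,7,9,10}:4  {5,8,9,10}:12  {6,7,9,10}:1  {7,8,9,10}:4
  |U|=5: {1,2,5,8,10}:20  {1,2,8,9,10}:10  {2,5,8,9,10}:30  {2,7,8,9,10}:10  {4,6,7,9,10}:1  {5,6,7,9,10}:5  {5,7,8,9,10}:20  {6,7,8,9,10}:5
  |U|=6: {1,2,5,8,9,10}:60  {1,2,7,8,9,10}:20  {2,5,7,8,9,10}:60  {2,6,7,8,9,10}:15  {3,4,6,7,9,10}:1  {4,5,6,7,9,10}:6  {4,6,7,8,9,10}:6  {5,6,7,8,9,10}:30
  |U|=7: {0,3,4,6,7,9,10}:1  {1,2,5,7,8,9,10}:140  {1,2,6,7,8,9,10}:35  {2,4,6,7,8,9,10}:21  {2,5,6,7,8,9,10}:105  {3,4,5,6,7,9,10}:7  {3,4,6,7,8,9,10}:7  {4,5,6,7,8,9,10}:42
  |U|=8: {0,3,4,5,6,7,9,10}:8  {0,3,4,6,7,8,9,10}:8  {1,2,4,6,7,8,9,10}:56  {1,2,5,6,7,8,9,10}:280  {2,3,4,6,7,8,9,10}:28  {2,4,5,6,7,8,9,10}:168  {3,4,5,6,7,8,9,10}:56
  |U|=9: {0,2,3,4,6,7,8,9,10}:36  {0,3,4,5,6,7,8,9,10}:72  {1,2,3,4,6,7,8,9,10}:84  {1,2,4,5,6,7,8,9,10}:504  {2,3,4,5,6,7,8,9,10}:252
  start at 0(r): 840
  start at 1(t): 360
  start at 5(q): 120
sum over floor = 1320

1320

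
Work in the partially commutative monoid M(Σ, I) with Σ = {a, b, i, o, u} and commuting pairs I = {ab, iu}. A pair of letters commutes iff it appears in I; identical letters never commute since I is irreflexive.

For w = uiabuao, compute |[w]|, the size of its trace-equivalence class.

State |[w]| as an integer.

4

piece 0:u — minimal
piece 1:i — minimal
piece 2:a rests on {0:u, 1:i}
piece 3:b rests on {0:u, 1:i}
piece 4:u rests on {2:a, 3:b}
piece 5:a rests on {4:u}
piece 6:o rests on {5:a}
minimal pieces: {0:u, 1:i}
ways to finish when only these pieces remain (= sum over removing one remaining piece with nothing left below it):
  1 left: {6}→1
  2 left: {5,6}→1
  3 left: {4,5,6}→1
  4 left: {2,4,5,6}→1  {3,4,5,6}→1
  5 left: {2,3,4,5,6}→2
  placing 0:u first → 2 extensions
  placing 1:i first → 2 extensions
total linear extensions = 4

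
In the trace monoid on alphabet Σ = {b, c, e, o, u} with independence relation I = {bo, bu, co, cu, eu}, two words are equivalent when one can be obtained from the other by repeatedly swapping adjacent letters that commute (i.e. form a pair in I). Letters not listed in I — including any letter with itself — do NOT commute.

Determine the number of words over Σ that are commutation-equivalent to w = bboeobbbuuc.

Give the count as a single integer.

105

drop 0:b onto floor
drop 1:b onto {0:b}
drop 2:o onto floor
drop 3:e onto {1:b, 2:o}
drop 4:o onto {3:e}
drop 5:b onto {3:e}
drop 6:b onto {5:b}
drop 7:b onto {6:b}
drop 8:u onto {4:o}
drop 9:u onto {8:u}
drop 10:c onto {7:b}
ground layer = {0:b, 2:o}
drop-orders for the pieces not yet dropped (sum over which currently-grounded one goes next):
  1 to go: {9} 1  {10} 1
  2 to go: {7,10} 1  {8,9} 1  {9,10} 2
  3 to go: {4,8,9} 1  {6,7,10} 1  {7,9,10} 3  {8,9,10} 3
  4 to go: {4,8,9,10} 4  {5,6,7,10} 1  {6,7,9,10} 4  {7,8,9,10} 6
  5 to go: {4,7,8,9,10} 10  {5,6,7,9,10} 5  {6,7,8,9,10} 10
  6 to go: {4,6,7,8,9,10} 20  {5,6,7,8,9,10} 15
  7 to go: {4,5,6,7,8,9,10} 35
  8 to go: {3,4,5,6,7,8,9,10} 35
  9 to go: {1,3,4,5,6,7,8,9,10} 35  {2,3,4,5,6,7,8,9,10} 35
  if 0:b drops first: 70 orders
  if 2:o drops first: 35 orders
heap linearizations: 105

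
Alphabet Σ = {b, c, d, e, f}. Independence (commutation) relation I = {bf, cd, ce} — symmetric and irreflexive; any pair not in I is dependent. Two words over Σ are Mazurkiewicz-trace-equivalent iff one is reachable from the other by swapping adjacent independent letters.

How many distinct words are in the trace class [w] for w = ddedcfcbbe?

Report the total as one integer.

5

0(d) covers ∅
1(d) covers 0:d
2(e) covers 1:d
3(d) covers 2:e
4(c) covers ∅
5(f) covers 3:d, 4:c
6(c) covers 5:f
7(b) covers 6:c
8(b) covers 7:b
9(e) covers 8:b
floor of heap: 0:d, 4:c
completions by unplaced set U, small U first (add the entries for U minus each lowest piece of U):
  |U|=1: {9}:1
  |U|=2: {8,9}:1
  |U|=3: {7,8,9}:1
  |U|=4: {6,7,8,9}:1
  |U|=5: {5,6,7,8,9}:1
  |U|=6: {3,5,6,7,8,9}:1  {4,5,6,7,8,9}:1
  |U|=7: {2,3,5,6,7,8,9}:1  {3,4,5,6,7,8,9}:2
  |U|=8: {1,2,3,5,6,7,8,9}:1  {2,3,4,5,6,7,8,9}:3
  start at 0(d): 4
  start at 4(c): 1
sum over floor = 5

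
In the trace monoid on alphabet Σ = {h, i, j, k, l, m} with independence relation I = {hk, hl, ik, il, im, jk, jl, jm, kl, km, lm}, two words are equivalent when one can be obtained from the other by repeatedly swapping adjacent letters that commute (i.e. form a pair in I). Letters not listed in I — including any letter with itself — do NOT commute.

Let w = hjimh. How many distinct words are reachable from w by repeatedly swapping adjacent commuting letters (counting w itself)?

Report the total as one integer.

drop 0:h onto floor
drop 1:j onto {0:h}
drop 2:i onto {1:j}
drop 3:m onto {0:h}
drop 4:h onto {2:i, 3:m}
ground layer = {0:h}
drop-orders for the pieces not yet dropped (sum over which currently-grounded one goes next):
  1 to go: {4} 1
  2 to go: {2,4} 1  {3,4} 1
  3 to go: {1,2,4} 1  {2,3,4} 2
  if 0:h drops first: 3 orders

3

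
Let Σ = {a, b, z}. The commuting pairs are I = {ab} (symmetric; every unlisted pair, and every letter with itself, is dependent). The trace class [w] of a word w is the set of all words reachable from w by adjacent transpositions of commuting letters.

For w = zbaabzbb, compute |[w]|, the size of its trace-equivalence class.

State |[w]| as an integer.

drop 0:z onto floor
drop 1:b onto {0:z}
drop 2:a onto {0:z}
drop 3:a onto {2:a}
drop 4:b onto {1:b}
drop 5:z onto {3:a, 4:b}
drop 6:b onto {5:z}
drop 7:b onto {6:b}
ground layer = {0:z}
drop-orders for the pieces not yet dropped (sum over which currently-grounded one goes next):
  1 to go: {7} 1
  2 to go: {6,7} 1
  3 to go: {5,6,7} 1
  4 to go: {3,5,6,7} 1  {4,5,6,7} 1
  5 to go: {1,4,5,6,7} 1  {2,3,5,6,7} 1  {3,4,5,6,7} 2
  6 to go: {1,3,4,5,6,7} 3  {2,3,4,5,6,7} 3
  if 0:z drops first: 6 orders

6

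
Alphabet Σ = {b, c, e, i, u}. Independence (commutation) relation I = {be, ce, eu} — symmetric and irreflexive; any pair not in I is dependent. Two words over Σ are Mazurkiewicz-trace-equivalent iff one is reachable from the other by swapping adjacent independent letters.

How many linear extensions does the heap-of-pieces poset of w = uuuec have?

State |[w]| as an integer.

5

0(u) covers ∅
1(u) covers 0:u
2(u) covers 1:u
3(e) covers ∅
4(c) covers 2:u
floor of heap: 0:u, 3:e
completions by unplaced set U, small U first (add the entries for U minus each lowest piece of U):
  |U|=1: {3}:1  {4}:1
  |U|=2: {2,4}:1  {3,4}:2
  |U|=3: {1,2,4}:1  {2,3,4}:3
  start at 0(u): 4
  start at 3(e): 1
sum over floor = 5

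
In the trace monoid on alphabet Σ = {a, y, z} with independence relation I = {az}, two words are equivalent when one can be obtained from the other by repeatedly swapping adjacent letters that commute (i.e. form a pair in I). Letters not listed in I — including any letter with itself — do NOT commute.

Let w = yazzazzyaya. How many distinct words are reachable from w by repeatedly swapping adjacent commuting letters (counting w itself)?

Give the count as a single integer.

drop 0:y onto floor
drop 1:a onto {0:y}
drop 2:z onto {0:y}
drop 3:z onto {2:z}
drop 4:a onto {1:a}
drop 5:z onto {3:z}
drop 6:z onto {5:z}
drop 7:y onto {4:a, 6:z}
drop 8:a onto {7:y}
drop 9:y onto {8:a}
drop 10:a onto {9:y}
ground layer = {0:y}
drop-orders for the pieces not yet dropped (sum over which currently-grounded one goes next):
  1 to go: {10} 1
  2 to go: {9,10} 1
  3 to go: {8,9,10} 1
  4 to go: {7,8,9,10} 1
  5 to go: {4,7,8,9,10} 1  {6,7,8,9,10} 1
  6 to go: {1,4,7,8,9,10} 1  {4,6,7,8,9,10} 2  {5,6,7,8,9,10} 1
  7 to go: {1,4,6,7,8,9,10} 3  {3,5,6,7,8,9,10} 1  {4,5,6,7,8,9,10} 3
  8 to go: {1,4,5,6,7,8,9,10} 6  {2,3,5,6,7,8,9,10} 1  {3,4,5,6,7,8,9,10} 4
  9 to go: {1,3,4,5,6,7,8,9,10} 10  {2,3,4,5,6,7,8,9,10} 5
  if 0:y drops first: 15 orders

15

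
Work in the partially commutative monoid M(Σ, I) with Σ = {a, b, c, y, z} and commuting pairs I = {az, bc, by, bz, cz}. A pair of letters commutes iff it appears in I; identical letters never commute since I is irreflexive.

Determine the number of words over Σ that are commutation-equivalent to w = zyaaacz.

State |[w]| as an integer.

5

piece 0:z — minimal
piece 1:y rests on {0:z}
piece 2:a rests on {1:y}
piece 3:a rests on {2:a}
piece 4:a rests on {3:a}
piece 5:c rests on {4:a}
piece 6:z rests on {1:y}
minimal pieces: {0:z}
ways to finish when only these pieces remain (= sum over removing one remaining piece with nothing left below it):
  1 left: {5}→1  {6}→1
  2 left: {4,5}→1  {5,6}→2
  3 left: {3,4,5}→1  {4,5,6}→3
  4 left: {2,3,4,5}→1  {3,4,5,6}→4
  5 left: {2,3,4,5,6}→5
  placing 0:z first → 5 extensions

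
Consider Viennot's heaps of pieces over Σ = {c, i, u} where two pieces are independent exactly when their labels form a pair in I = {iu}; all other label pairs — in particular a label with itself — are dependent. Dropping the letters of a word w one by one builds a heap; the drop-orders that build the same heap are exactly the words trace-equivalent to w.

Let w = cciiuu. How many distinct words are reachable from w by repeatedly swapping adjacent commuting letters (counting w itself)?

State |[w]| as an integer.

#0=c has no predecessor
#1=c depends on [0:c]
#2=i depends on [1:c]
#3=i depends on [2:i]
#4=u depends on [1:c]
#5=u depends on [4:u]
sources: [0:c]
N(rest) = Σ N(rest − s) over sources s of rest; N(one piece) = 1:
  size 1 → [3]=1  [5]=1
  size 2 → [2,3]=1  [3,5]=2  [4,5]=1
  size 3 → [2,3,5]=3  [3,4,5]=3
  size 4 → [2,3,4,5]=6
  first=0(c) contributes 6

6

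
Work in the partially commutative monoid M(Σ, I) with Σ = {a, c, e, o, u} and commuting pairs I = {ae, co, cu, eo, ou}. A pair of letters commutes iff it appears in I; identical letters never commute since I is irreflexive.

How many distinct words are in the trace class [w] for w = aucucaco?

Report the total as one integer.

#0=a has no predecessor
#1=u depends on [0:a]
#2=c depends on [0:a]
#3=u depends on [1:u]
#4=c depends on [2:c]
#5=a depends on [3:u, 4:c]
#6=c depends on [5:a]
#7=o depends on [5:a]
sources: [0:a]
N(rest) = Σ N(rest − s) over sources s of rest; N(one piece) = 1:
  size 1 → [6]=1  [7]=1
  size 2 → [6,7]=2
  size 3 → [5,6,7]=2
  size 4 → [3,5,6,7]=2  [4,5,6,7]=2
  size 5 → [1,3,5,6,7]=2  [2,4,5,6,7]=2  [3,4,5,6,7]=4
  size 6 → [1,3,4,5,6,7]=6  [2,3,4,5,6,7]=6
  first=0(a) contributes 12

12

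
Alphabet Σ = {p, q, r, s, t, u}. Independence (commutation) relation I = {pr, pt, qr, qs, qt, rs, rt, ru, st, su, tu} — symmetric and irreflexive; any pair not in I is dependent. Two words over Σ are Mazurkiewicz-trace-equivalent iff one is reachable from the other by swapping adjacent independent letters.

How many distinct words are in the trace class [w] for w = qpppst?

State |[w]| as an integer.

6

piece 0:q — minimal
piece 1:p rests on {0:q}
piece 2:p rests on {1:p}
piece 3:p rests on {2:p}
piece 4:s rests on {3:p}
piece 5:t — minimal
minimal pieces: {0:q, 5:t}
ways to finish when only these pieces remain (= sum over removing one remaining piece with nothing left below it):
  1 left: {4}→1  {5}→1
  2 left: {3,4}→1  {4,5}→2
  3 left: {2,3,4}→1  {3,4,5}→3
  4 left: {1,2,3,4}→1  {2,3,4,5}→4
  placing 0:q first → 5 extensions
  placing 5:t first → 1 extensions
total linear extensions = 6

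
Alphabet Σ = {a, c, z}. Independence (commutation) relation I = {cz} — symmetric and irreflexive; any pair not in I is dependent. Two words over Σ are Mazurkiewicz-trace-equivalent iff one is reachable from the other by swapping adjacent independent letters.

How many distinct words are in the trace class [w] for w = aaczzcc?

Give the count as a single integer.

0(a) covers ∅
1(a) covers 0:a
2(c) covers 1:a
3(z) covers 1:a
4(z) covers 3:z
5(c) covers 2:c
6(c) covers 5:c
floor of heap: 0:a
completions by unplaced set U, small U first (add the entries for U minus each lowest piece of U):
  |U|=1: {4}:1  {6}:1
  |U|=2: {3,4}:1  {4,6}:2  {5,6}:1
  |U|=3: {2,5,6}:1  {3,4,6}:3  {4,5,6}:3
  |U|=4: {2,4,5,6}:4  {3,4,5,6}:6
  |U|=5: {2,3,4,5,6}:10
  start at 0(a): 10

10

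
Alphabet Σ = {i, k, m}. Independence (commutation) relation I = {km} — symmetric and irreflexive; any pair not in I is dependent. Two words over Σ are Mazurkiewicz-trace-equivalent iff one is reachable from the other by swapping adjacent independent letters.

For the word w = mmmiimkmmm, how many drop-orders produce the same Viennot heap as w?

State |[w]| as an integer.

#0=m has no predecessor
#1=m depends on [0:m]
#2=m depends on [1:m]
#3=i depends on [2:m]
#4=i depends on [3:i]
#5=m depends on [4:i]
#6=k depends on [4:i]
#7=m depends on [5:m]
#8=m depends on [7:m]
#9=m depends on [8:m]
sources: [0:m]
N(rest) = Σ N(rest − s) over sources s of rest; N(one piece) = 1:
  size 1 → [6]=1  [9]=1
  size 2 → [6,9]=2  [8,9]=1
  size 3 → [6,8,9]=3  [7,8,9]=1
  size 4 → [5,7,8,9]=1  [6,7,8,9]=4
  size 5 → [5,6,7,8,9]=5
  size 6 → [4,5,6,7,8,9]=5
  size 7 → [3,4,5,6,7,8,9]=5
  size 8 → [2,3,4,5,6,7,8,9]=5
  first=0(m) contributes 5

5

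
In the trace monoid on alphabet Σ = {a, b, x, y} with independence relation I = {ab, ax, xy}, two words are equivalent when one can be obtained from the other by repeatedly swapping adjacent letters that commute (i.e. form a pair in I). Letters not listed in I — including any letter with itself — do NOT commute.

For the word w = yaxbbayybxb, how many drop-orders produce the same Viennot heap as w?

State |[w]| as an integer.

drop 0:y onto floor
drop 1:a onto {0:y}
drop 2:x onto floor
drop 3:b onto {0:y, 2:x}
drop 4:b onto {3:b}
drop 5:a onto {1:a}
drop 6:y onto {4:b, 5:a}
drop 7:y onto {6:y}
drop 8:b onto {7:y}
drop 9:x onto {8:b}
drop 10:b onto {9:x}
ground layer = {0:y, 2:x}
drop-orders for the pieces not yet dropped (sum over which currently-grounded one goes next):
  1 to go: {10} 1
  2 to go: {9,10} 1
  3 to go: {8,9,10} 1
  4 to go: {7,8,9,10} 1
  5 to go: {6,7,8,9,10} 1
  6 to go: {4,6,7,8,9,10} 1  {5,6,7,8,9,10} 1
  7 to go: {1,5,6,7,8,9,10} 1  {3,4,6,7,8,9,10} 1  {4,5,6,7,8,9,10} 2
  8 to go: {1,4,5,6,7,8,9,10} 3  {2,3,4,6,7,8,9,10} 1  {3,4,5,6,7,8,9,10} 3
  9 to go: {1,3,4,5,6,7,8,9,10} 6  {2,3,4,5,6,7,8,9,10} 4
  if 0:y drops first: 10 orders
  if 2:x drops first: 6 orders
heap linearizations: 16

16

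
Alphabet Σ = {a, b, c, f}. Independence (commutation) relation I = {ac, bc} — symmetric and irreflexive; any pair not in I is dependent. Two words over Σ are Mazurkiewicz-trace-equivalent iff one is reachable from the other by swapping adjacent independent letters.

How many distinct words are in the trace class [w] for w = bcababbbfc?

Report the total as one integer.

drop 0:b onto floor
drop 1:c onto floor
drop 2:a onto {0:b}
drop 3:b onto {2:a}
drop 4:a onto {3:b}
drop 5:b onto {4:a}
drop 6:b onto {5:b}
drop 7:b onto {6:b}
drop 8:f onto {1:c, 7:b}
drop 9:c onto {8:f}
ground layer = {0:b, 1:c}
drop-orders for the pieces not yet dropped (sum over which currently-grounded one goes next):
  1 to go: {9} 1
  2 to go: {8,9} 1
  3 to go: {1,8,9} 1  {7,8,9} 1
  4 to go: {1,7,8,9} 2  {6,7,8,9} 1
  5 to go: {1,6,7,8,9} 3  {5,6,7,8,9} 1
  6 to go: {1,5,6,7,8,9} 4  {4,5,6,7,8,9} 1
  7 to go: {1,4,5,6,7,8,9} 5  {3,4,5,6,7,8,9} 1
  8 to go: {1,3,4,5,6,7,8,9} 6  {2,3,4,5,6,7,8,9} 1
  if 0:b drops first: 7 orders
  if 1:c drops first: 1 orders
heap linearizations: 8

8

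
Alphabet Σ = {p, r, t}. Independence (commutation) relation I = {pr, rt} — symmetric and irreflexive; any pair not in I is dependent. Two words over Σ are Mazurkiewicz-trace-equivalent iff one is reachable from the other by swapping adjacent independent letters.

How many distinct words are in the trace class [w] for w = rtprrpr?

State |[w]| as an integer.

35

0(r) covers ∅
1(t) covers ∅
2(p) covers 1:t
3(r) covers 0:r
4(r) covers 3:r
5(p) covers 2:p
6(r) covers 4:r
floor of heap: 0:r, 1:t
completions by unplaced set U, small U first (add the entries for U minus each lowest piece of U):
  |U|=1: {5}:1  {6}:1
  |U|=2: {2,5}:1  {4,6}:1  {5,6}:2
  |U|=3: {1,2,5}:1  {2,5,6}:3  {3,4,6}:1  {4,5,6}:3
  |U|=4: {0,3,4,6}:1  {1,2,5,6}:4  {2,4,5,6}:6  {3,4,5,6}:4
  |U|=5: {0,3,4,5,6}:5  {1,2,4,5,6}:10  {2,3,4,5,6}:10
  start at 0(r): 20
  start at 1(t): 15
sum over floor = 35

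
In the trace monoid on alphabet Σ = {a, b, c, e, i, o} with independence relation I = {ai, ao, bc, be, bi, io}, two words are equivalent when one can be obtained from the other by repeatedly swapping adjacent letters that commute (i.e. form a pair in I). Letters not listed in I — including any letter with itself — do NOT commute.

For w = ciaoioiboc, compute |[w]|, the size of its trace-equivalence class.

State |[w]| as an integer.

0(c) covers ∅
1(i) covers 0:c
2(a) covers 0:c
3(o) covers 0:c
4(i) covers 1:i
5(o) covers 3:o
6(i) covers 4:i
7(b) covers 2:a, 5:o
8(o) covers 7:b
9(c) covers 6:i, 8:o
floor of heap: 0:c
completions by unplaced set U, small U first (add the entries for U minus each lowest piece of U):
  |U|=1: {9}:1
  |U|=2: {6,9}:1  {8,9}:1
  |U|=3: {4,6,9}:1  {6,8,9}:2  {7,8,9}:1
  |U|=4: {1,4,6,9}:1  {2,7,8,9}:1  {4,6,8,9}:3  {5,7,8,9}:1  {6,7,8,9}:3
  |U|=5: {1,4,6,8,9}:4  {2,5,7,8,9}:2  {2,6,7,8,9}:4  {3,5,7,8,9}:1  {4,6,7,8,9}:6  {5,6,7,8,9}:4
  |U|=6: {1,4,6,7,8,9}:10  {2,3,5,7,8,9}:3  {2,4,6,7,8,9}:10  {2,5,6,7,8,9}:10  {3,5,6,7,8,9}:5  {4,5,6,7,8,9}:10
  |U|=7: {1,2,4,6,7,8,9}:20  {1,4,5,6,7,8,9}:20  {2,3,5,6,7,8,9}:18  {2,4,5,6,7,8,9}:30  {3,4,5,6,7,8,9}:15
  |U|=8: {1,2,4,5,6,7,8,9}:70  {1,3,4,5,6,7,8,9}:35  {2,3,4,5,6,7,8,9}:63
  start at 0(c): 168

168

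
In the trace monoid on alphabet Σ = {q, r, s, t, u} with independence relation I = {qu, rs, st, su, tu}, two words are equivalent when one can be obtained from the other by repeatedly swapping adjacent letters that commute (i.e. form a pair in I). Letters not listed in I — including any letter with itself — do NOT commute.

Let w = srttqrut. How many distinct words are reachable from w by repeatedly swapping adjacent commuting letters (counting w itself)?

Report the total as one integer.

8

piece 0:s — minimal
piece 1:r — minimal
piece 2:t rests on {1:r}
piece 3:t rests on {2:t}
piece 4:q rests on {0:s, 3:t}
piece 5:r rests on {4:q}
piece 6:u rests on {5:r}
piece 7:t rests on {5:r}
minimal pieces: {0:s, 1:r}
ways to finish when only these pieces remain (= sum over removing one remaining piece with nothing left below it):
  1 left: {6}→1  {7}→1
  2 left: {6,7}→2
  3 left: {5,6,7}→2
  4 left: {4,5,6,7}→2
  5 left: {0,4,5,6,7}→2  {3,4,5,6,7}→2
  6 left: {0,3,4,5,6,7}→4  {2,3,4,5,6,7}→2
  placing 0:s first → 2 extensions
  placing 1:r first → 6 extensions
total linear extensions = 8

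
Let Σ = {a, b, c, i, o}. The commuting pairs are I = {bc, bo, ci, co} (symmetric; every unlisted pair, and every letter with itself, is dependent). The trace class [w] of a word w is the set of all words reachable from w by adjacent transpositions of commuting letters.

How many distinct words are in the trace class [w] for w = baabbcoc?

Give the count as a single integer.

0(b) covers ∅
1(a) covers 0:b
2(a) covers 1:a
3(b) covers 2:a
4(b) covers 3:b
5(c) covers 2:a
6(o) covers 2:a
7(c) covers 5:c
floor of heap: 0:b
completions by unplaced set U, small U first (add the entries for U minus each lowest piece of U):
  |U|=1: {4}:1  {6}:1  {7}:1
  |U|=2: {3,4}:1  {4,6}:2  {4,7}:2  {5,7}:1  {6,7}:2
  |U|=3: {3,4,6}:3  {3,4,7}:3  {4,5,7}:3  {4,6,7}:6  {5,6,7}:3
  |U|=4: {3,4,5,7}:6  {3,4,6,7}:12  {4,5,6,7}:12
  |U|=5: {3,4,5,6,7}:30
  |U|=6: {2,3,4,5,6,7}:30
  start at 0(b): 30

30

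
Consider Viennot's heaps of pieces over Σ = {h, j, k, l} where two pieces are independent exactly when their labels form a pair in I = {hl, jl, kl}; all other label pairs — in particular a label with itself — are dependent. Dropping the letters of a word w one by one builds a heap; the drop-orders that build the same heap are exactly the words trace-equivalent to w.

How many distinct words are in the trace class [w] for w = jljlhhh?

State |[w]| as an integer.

#0=j has no predecessor
#1=l has no predecessor
#2=j depends on [0:j]
#3=l depends on [1:l]
#4=h depends on [2:j]
#5=h depends on [4:h]
#6=h depends on [5:h]
sources: [0:j, 1:l]
N(rest) = Σ N(rest − s) over sources s of rest; N(one piece) = 1:
  size 1 → [3]=1  [6]=1
  size 2 → [1,3]=1  [3,6]=2  [5,6]=1
  size 3 → [1,3,6]=3  [3,5,6]=3  [4,5,6]=1
  size 4 → [1,3,5,6]=6  [2,4,5,6]=1  [3,4,5,6]=4
  size 5 → [0,2,4,5,6]=1  [1,3,4,5,6]=10  [2,3,4,5,6]=5
  first=0(j) contributes 15
  first=1(l) contributes 6
|[w]| = 21

21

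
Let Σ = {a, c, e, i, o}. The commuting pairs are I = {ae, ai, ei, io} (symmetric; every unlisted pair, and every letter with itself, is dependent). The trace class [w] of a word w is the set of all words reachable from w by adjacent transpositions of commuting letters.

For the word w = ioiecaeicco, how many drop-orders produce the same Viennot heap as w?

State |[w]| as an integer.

36

0(i) covers ∅
1(o) covers ∅
2(i) covers 0:i
3(e) covers 1:o
4(c) covers 2:i, 3:e
5(a) covers 4:c
6(e) covers 4:c
7(i) covers 4:c
8(c) covers 5:a, 6:e, 7:i
9(c) covers 8:c
10(o) covers 9:c
floor of heap: 0:i, 1:o
completions by unplaced set U, small U first (add the entries for U minus each lowest piece of U):
  |U|=1: {10}:1
  |U|=2: {9,10}:1
  |U|=3: {8,9,10}:1
  |U|=4: {5,8,9,10}:1  {6,8,9,10}:1  {7,8,9,10}:1
  |U|=5: {5,6,8,9,10}:2  {5,7,8,9,10}:2  {6,7,8,9,10}:2
  |U|=6: {5,6,7,8,9,10}:6
  |U|=7: {4,5,6,7,8,9,10}:6
  |U|=8: {2,4,5,6,7,8,9,10}:6  {3,4,5,6,7,8,9,10}:6
  |U|=9: {0,2,4,5,6,7,8,9,10}:6  {1,3,4,5,6,7,8,9,10}:6  {2,3,4,5,6,7,8,9,10}:12
  start at 0(i): 18
  start at 1(o): 18
sum over floor = 36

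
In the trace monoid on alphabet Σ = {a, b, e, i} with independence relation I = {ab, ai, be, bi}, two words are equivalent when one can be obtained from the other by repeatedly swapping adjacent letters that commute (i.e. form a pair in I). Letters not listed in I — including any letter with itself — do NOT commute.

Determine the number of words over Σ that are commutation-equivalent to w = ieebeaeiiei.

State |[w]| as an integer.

11

#0=i has no predecessor
#1=e depends on [0:i]
#2=e depends on [1:e]
#3=b has no predecessor
#4=e depends on [2:e]
#5=a depends on [4:e]
#6=e depends on [5:a]
#7=i depends on [6:e]
#8=i depends on [7:i]
#9=e depends on [8:i]
#10=i depends on [9:e]
sources: [0:i, 3:b]
N(rest) = Σ N(rest − s) over sources s of rest; N(one piece) = 1:
  size 1 → [3]=1  [10]=1
  size 2 → [3,10]=2  [9,10]=1
  size 3 → [3,9,10]=3  [8,9,10]=1
  size 4 → [3,8,9,10]=4  [7,8,9,10]=1
  size 5 → [3,7,8,9,10]=5  [6,7,8,9,10]=1
  size 6 → [3,6,7,8,9,10]=6  [5,6,7,8,9,10]=1
  size 7 → [3,5,6,7,8,9,10]=7  [4,5,6,7,8,9,10]=1
  size 8 → [2,4,5,6,7,8,9,10]=1  [3,4,5,6,7,8,9,10]=8
  size 9 → [1,2,4,5,6,7,8,9,10]=1  [2,3,4,5,6,7,8,9,10]=9
  first=0(i) contributes 10
  first=3(b) contributes 1
|[w]| = 11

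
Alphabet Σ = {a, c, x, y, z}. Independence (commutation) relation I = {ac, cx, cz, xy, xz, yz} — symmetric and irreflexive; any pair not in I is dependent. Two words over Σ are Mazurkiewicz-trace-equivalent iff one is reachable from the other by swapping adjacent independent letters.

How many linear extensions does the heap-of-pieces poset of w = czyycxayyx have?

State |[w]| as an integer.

#0=c has no predecessor
#1=z has no predecessor
#2=y depends on [0:c]
#3=y depends on [2:y]
#4=c depends on [3:y]
#5=x has no predecessor
#6=a depends on [1:z, 3:y, 5:x]
#7=y depends on [4:c, 6:a]
#8=y depends on [7:y]
#9=x depends on [6:a]
sources: [0:c, 1:z, 5:x]
N(rest) = Σ N(rest − s) over sources s of rest; N(one piece) = 1:
  size 1 → [8]=1  [9]=1
  size 2 → [7,8]=1  [8,9]=2
  size 3 → [4,7,8]=1  [7,8,9]=3
  size 4 → [4,7,8,9]=4  [6,7,8,9]=3
  size 5 → [1,6,7,8,9]=3  [4,6,7,8,9]=7  [5,6,7,8,9]=3
  size 6 → [1,4,6,7,8,9]=10  [1,5,6,7,8,9]=6  [3,4,6,7,8,9]=7  [4,5,6,7,8,9]=10
  size 7 → [1,3,4,6,7,8,9]=17  [1,4,5,6,7,8,9]=26  [2,3,4,6,7,8,9]=7  [3,4,5,6,7,8,9]=17
  size 8 → [0,2,3,4,6,7,8,9]=7  [1,2,3,4,6,7,8,9]=24  [1,3,4,5,6,7,8,9]=60  [2,3,4,5,6,7,8,9]=24
  first=0(c) contributes 108
  first=1(z) contributes 31
  first=5(x) contributes 31
|[w]| = 170

170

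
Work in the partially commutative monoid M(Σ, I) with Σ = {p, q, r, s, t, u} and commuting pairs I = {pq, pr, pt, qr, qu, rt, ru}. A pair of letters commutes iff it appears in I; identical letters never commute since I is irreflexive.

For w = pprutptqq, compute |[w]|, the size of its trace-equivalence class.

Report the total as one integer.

#0=p has no predecessor
#1=p depends on [0:p]
#2=r has no predecessor
#3=u depends on [1:p]
#4=t depends on [3:u]
#5=p depends on [3:u]
#6=t depends on [4:t]
#7=q depends on [6:t]
#8=q depends on [7:q]
sources: [0:p, 2:r]
N(rest) = Σ N(rest − s) over sources s of rest; N(one piece) = 1:
  size 1 → [2]=1  [5]=1  [8]=1
  size 2 → [2,5]=2  [2,8]=2  [5,8]=2  [7,8]=1
  size 3 → [2,5,8]=6  [2,7,8]=3  [5,7,8]=3  [6,7,8]=1
  size 4 → [2,5,7,8]=12  [2,6,7,8]=4  [4,6,7,8]=1  [5,6,7,8]=4
  size 5 → [2,4,6,7,8]=5  [2,5,6,7,8]=20  [4,5,6,7,8]=5
  size 6 → [2,4,5,6,7,8]=30  [3,4,5,6,7,8]=5
  size 7 → [1,3,4,5,6,7,8]=5  [2,3,4,5,6,7,8]=35
  first=0(p) contributes 40
  first=2(r) contributes 5
|[w]| = 45

45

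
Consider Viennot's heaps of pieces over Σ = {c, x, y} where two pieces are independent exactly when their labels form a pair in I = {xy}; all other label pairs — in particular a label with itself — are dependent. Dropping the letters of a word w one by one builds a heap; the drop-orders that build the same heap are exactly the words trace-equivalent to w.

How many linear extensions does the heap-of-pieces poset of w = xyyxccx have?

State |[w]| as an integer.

#0=x has no predecessor
#1=y has no predecessor
#2=y depends on [1:y]
#3=x depends on [0:x]
#4=c depends on [2:y, 3:x]
#5=c depends on [4:c]
#6=x depends on [5:c]
sources: [0:x, 1:y]
N(rest) = Σ N(rest − s) over sources s of rest; N(one piece) = 1:
  size 1 → [6]=1
  size 2 → [5,6]=1
  size 3 → [4,5,6]=1
  size 4 → [2,4,5,6]=1  [3,4,5,6]=1
  size 5 → [0,3,4,5,6]=1  [1,2,4,5,6]=1  [2,3,4,5,6]=2
  first=0(x) contributes 3
  first=1(y) contributes 3
|[w]| = 6

6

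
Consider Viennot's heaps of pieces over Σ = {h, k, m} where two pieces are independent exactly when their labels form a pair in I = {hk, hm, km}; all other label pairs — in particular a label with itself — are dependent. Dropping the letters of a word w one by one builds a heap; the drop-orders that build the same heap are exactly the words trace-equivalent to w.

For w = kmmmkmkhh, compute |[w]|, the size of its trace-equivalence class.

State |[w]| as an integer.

#0=k has no predecessor
#1=m has no predecessor
#2=m depends on [1:m]
#3=m depends on [2:m]
#4=k depends on [0:k]
#5=m depends on [3:m]
#6=k depends on [4:k]
#7=h has no predecessor
#8=h depends on [7:h]
sources: [0:k, 1:m, 7:h]
N(rest) = Σ N(rest − s) over sources s of rest; N(one piece) = 1:
  size 1 → [5]=1  [6]=1  [8]=1
  size 2 → [3,5]=1  [4,6]=1  [5,6]=2  [5,8]=2  [6,8]=2  [7,8]=1
  size 3 → [0,4,6]=1  [2,3,5]=1  [3,5,6]=3  [3,5,8]=3  [4,5,6]=3  [4,6,8]=3  [5,6,8]=6  [5,7,8]=3  [6,7,8]=3
  size 4 → [0,4,5,6]=4  [0,4,6,8]=4  [1,2,3,5]=1  [2,3,5,6]=4  [2,3,5,8]=4  [3,4,5,6]=6  [3,5,6,8]=12  [3,5,7,8]=6  [4,5,6,8]=12  [4,6,7,8]=6  [5,6,7,8]=12
  size 5 → [0,3,4,5,6]=10  [0,4,5,6,8]=20  [0,4,6,7,8]=10  [1,2,3,5,6]=5  [1,2,3,5,8]=5  [2,3,4,5,6]=10  [2,3,5,6,8]=20  [2,3,5,7,8]=10  [3,4,5,6,8]=30  [3,5,6,7,8]=30  [4,5,6,7,8]=30
  size 6 → [0,2,3,4,5,6]=20  [0,3,4,5,6,8]=60  [0,4,5,6,7,8]=60  [1,2,3,4,5,6]=15  [1,2,3,5,6,8]=30  [1,2,3,5,7,8]=15  [2,3,4,5,6,8]=60  [2,3,5,6,7,8]=60  [3,4,5,6,7,8]=90
  size 7 → [0,1,2,3,4,5,6]=35  [0,2,3,4,5,6,8]=140  [0,3,4,5,6,7,8]=210  [1,2,3,4,5,6,8]=105  [1,2,3,5,6,7,8]=105  [2,3,4,5,6,7,8]=210
  first=0(k) contributes 420
  first=1(m) contributes 560
  first=7(h) contributes 280
|[w]| = 1260

1260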